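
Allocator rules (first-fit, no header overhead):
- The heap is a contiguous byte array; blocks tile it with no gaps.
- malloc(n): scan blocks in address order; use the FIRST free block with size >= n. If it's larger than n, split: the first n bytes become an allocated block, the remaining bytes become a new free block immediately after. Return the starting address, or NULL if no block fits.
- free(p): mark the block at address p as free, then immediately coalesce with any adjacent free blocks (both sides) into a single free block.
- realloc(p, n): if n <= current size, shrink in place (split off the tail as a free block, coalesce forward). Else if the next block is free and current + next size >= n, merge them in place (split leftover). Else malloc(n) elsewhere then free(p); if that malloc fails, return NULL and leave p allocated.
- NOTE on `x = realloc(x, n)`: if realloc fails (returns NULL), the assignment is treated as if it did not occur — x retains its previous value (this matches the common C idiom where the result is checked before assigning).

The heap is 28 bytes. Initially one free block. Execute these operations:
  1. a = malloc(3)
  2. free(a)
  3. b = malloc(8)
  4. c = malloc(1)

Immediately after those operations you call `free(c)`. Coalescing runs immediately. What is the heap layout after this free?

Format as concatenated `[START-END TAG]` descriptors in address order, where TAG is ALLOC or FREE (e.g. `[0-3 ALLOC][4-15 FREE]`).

Op 1: a = malloc(3) -> a = 0; heap: [0-2 ALLOC][3-27 FREE]
Op 2: free(a) -> (freed a); heap: [0-27 FREE]
Op 3: b = malloc(8) -> b = 0; heap: [0-7 ALLOC][8-27 FREE]
Op 4: c = malloc(1) -> c = 8; heap: [0-7 ALLOC][8-8 ALLOC][9-27 FREE]
free(c): c = 8 -> block [8-8 ALLOC]; mark free, coalesce with adjacent free neighbors -> [0-7 ALLOC][8-27 FREE]

Answer: [0-7 ALLOC][8-27 FREE]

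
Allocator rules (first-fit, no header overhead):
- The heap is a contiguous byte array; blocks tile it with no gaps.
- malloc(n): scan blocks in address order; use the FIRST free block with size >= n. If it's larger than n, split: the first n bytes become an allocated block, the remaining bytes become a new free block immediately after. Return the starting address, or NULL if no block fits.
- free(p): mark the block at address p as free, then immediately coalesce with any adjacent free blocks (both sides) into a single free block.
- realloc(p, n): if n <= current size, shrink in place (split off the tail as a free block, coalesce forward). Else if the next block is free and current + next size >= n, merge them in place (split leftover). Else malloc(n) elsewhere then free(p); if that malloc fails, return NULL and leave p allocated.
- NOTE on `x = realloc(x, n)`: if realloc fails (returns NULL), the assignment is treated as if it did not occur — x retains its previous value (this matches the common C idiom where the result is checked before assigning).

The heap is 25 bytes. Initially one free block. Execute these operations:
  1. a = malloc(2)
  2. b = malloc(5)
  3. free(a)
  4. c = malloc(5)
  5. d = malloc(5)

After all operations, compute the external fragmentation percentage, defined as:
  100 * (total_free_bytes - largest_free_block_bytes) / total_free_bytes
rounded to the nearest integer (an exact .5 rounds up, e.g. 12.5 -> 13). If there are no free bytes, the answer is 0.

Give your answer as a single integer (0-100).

Op 1: a = malloc(2) -> a = 0; heap: [0-1 ALLOC][2-24 FREE]
Op 2: b = malloc(5) -> b = 2; heap: [0-1 ALLOC][2-6 ALLOC][7-24 FREE]
Op 3: free(a) -> (freed a); heap: [0-1 FREE][2-6 ALLOC][7-24 FREE]
Op 4: c = malloc(5) -> c = 7; heap: [0-1 FREE][2-6 ALLOC][7-11 ALLOC][12-24 FREE]
Op 5: d = malloc(5) -> d = 12; heap: [0-1 FREE][2-6 ALLOC][7-11 ALLOC][12-16 ALLOC][17-24 FREE]
Free blocks: [2 8] total_free=10 largest=8 -> 100*(10-8)/10 = 200/10 = 20

Answer: 20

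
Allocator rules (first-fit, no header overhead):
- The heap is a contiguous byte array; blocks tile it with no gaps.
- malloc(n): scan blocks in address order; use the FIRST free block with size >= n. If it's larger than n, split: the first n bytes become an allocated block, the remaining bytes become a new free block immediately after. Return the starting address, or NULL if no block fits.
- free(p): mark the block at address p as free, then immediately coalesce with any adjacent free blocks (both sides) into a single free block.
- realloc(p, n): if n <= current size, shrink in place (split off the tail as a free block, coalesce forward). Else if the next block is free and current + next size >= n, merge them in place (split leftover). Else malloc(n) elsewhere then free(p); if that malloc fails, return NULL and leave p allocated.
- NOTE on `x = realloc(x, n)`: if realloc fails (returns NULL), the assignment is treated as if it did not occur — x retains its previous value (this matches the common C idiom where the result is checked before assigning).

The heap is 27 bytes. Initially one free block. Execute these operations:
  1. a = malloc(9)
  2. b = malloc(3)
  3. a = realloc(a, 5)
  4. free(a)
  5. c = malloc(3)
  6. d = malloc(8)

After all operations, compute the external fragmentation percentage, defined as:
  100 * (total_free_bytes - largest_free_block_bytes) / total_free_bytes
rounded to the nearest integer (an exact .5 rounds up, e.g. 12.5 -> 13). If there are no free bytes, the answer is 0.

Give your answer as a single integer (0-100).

Op 1: a = malloc(9) -> a = 0; heap: [0-8 ALLOC][9-26 FREE]
Op 2: b = malloc(3) -> b = 9; heap: [0-8 ALLOC][9-11 ALLOC][12-26 FREE]
Op 3: a = realloc(a, 5) -> a = 0; heap: [0-4 ALLOC][5-8 FREE][9-11 ALLOC][12-26 FREE]
Op 4: free(a) -> (freed a); heap: [0-8 FREE][9-11 ALLOC][12-26 FREE]
Op 5: c = malloc(3) -> c = 0; heap: [0-2 ALLOC][3-8 FREE][9-11 ALLOC][12-26 FREE]
Op 6: d = malloc(8) -> d = 12; heap: [0-2 ALLOC][3-8 FREE][9-11 ALLOC][12-19 ALLOC][20-26 FREE]
Free blocks: [6 7] total_free=13 largest=7 -> 100*(13-7)/13 = 600/13 ≈ 46.154 -> rounds to 46

Answer: 46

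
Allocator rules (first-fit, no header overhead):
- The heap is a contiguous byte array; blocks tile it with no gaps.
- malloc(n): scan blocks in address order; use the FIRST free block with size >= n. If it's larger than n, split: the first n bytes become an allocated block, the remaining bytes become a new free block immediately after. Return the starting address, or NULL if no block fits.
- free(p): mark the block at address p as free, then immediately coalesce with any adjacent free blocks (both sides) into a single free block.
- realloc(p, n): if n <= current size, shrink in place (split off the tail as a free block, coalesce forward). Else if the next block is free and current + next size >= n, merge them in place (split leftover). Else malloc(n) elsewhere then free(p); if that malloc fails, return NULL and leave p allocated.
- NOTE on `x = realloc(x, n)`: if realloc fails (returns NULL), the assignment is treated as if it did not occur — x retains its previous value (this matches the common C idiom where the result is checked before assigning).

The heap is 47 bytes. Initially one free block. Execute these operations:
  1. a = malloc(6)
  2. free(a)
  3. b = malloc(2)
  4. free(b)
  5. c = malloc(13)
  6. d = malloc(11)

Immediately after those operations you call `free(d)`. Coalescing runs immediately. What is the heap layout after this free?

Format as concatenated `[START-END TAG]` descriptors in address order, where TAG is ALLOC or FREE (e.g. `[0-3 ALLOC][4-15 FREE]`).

Op 1: a = malloc(6) -> a = 0; heap: [0-5 ALLOC][6-46 FREE]
Op 2: free(a) -> (freed a); heap: [0-46 FREE]
Op 3: b = malloc(2) -> b = 0; heap: [0-1 ALLOC][2-46 FREE]
Op 4: free(b) -> (freed b); heap: [0-46 FREE]
Op 5: c = malloc(13) -> c = 0; heap: [0-12 ALLOC][13-46 FREE]
Op 6: d = malloc(11) -> d = 13; heap: [0-12 ALLOC][13-23 ALLOC][24-46 FREE]
free(d): d = 13 -> block [13-23 ALLOC]; mark free, coalesce with adjacent free neighbors -> [0-12 ALLOC][13-46 FREE]

Answer: [0-12 ALLOC][13-46 FREE]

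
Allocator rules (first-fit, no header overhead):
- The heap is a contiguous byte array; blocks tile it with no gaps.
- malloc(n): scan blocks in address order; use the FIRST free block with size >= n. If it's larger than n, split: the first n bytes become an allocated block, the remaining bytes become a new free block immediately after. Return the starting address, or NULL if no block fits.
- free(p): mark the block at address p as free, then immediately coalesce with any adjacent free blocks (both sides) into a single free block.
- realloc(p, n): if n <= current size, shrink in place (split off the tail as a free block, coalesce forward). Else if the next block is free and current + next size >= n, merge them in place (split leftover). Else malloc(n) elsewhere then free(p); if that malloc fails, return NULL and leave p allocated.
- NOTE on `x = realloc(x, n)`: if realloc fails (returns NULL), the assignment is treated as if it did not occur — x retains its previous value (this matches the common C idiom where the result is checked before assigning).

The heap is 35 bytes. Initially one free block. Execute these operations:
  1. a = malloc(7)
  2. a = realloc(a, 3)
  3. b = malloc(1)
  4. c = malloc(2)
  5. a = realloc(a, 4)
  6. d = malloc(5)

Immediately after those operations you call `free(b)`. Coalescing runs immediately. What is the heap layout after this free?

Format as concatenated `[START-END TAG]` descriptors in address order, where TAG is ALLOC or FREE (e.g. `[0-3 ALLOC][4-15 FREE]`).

Op 1: a = malloc(7) -> a = 0; heap: [0-6 ALLOC][7-34 FREE]
Op 2: a = realloc(a, 3) -> a = 0; heap: [0-2 ALLOC][3-34 FREE]
Op 3: b = malloc(1) -> b = 3; heap: [0-2 ALLOC][3-3 ALLOC][4-34 FREE]
Op 4: c = malloc(2) -> c = 4; heap: [0-2 ALLOC][3-3 ALLOC][4-5 ALLOC][6-34 FREE]
Op 5: a = realloc(a, 4) -> a = 6; heap: [0-2 FREE][3-3 ALLOC][4-5 ALLOC][6-9 ALLOC][10-34 FREE]
Op 6: d = malloc(5) -> d = 10; heap: [0-2 FREE][3-3 ALLOC][4-5 ALLOC][6-9 ALLOC][10-14 ALLOC][15-34 FREE]
free(b): b = 3 -> block [3-3 ALLOC]; mark free, coalesce with adjacent free neighbors -> [0-3 FREE][4-5 ALLOC][6-9 ALLOC][10-14 ALLOC][15-34 FREE]

Answer: [0-3 FREE][4-5 ALLOC][6-9 ALLOC][10-14 ALLOC][15-34 FREE]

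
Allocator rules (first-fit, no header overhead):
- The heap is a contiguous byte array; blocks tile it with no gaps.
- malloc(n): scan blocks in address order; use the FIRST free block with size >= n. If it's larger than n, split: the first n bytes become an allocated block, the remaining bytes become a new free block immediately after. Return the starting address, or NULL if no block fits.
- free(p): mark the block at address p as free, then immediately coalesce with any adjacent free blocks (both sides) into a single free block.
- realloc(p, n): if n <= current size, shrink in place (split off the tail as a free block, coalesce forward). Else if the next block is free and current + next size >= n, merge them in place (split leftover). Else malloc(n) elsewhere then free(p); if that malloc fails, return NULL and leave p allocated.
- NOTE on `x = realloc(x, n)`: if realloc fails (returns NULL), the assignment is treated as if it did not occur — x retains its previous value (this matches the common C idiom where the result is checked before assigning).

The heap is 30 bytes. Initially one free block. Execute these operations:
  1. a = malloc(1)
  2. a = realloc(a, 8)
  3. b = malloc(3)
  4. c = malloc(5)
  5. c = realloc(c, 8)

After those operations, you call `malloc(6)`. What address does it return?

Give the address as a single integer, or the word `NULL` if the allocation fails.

Answer: 19

Derivation:
Op 1: a = malloc(1) -> a = 0; heap: [0-0 ALLOC][1-29 FREE]
Op 2: a = realloc(a, 8) -> a = 0; heap: [0-7 ALLOC][8-29 FREE]
Op 3: b = malloc(3) -> b = 8; heap: [0-7 ALLOC][8-10 ALLOC][11-29 FREE]
Op 4: c = malloc(5) -> c = 11; heap: [0-7 ALLOC][8-10 ALLOC][11-15 ALLOC][16-29 FREE]
Op 5: c = realloc(c, 8) -> c = 11; heap: [0-7 ALLOC][8-10 ALLOC][11-18 ALLOC][19-29 FREE]
malloc(6): first-fit scan over [0-7 ALLOC][8-10 ALLOC][11-18 ALLOC][19-29 FREE] -> 19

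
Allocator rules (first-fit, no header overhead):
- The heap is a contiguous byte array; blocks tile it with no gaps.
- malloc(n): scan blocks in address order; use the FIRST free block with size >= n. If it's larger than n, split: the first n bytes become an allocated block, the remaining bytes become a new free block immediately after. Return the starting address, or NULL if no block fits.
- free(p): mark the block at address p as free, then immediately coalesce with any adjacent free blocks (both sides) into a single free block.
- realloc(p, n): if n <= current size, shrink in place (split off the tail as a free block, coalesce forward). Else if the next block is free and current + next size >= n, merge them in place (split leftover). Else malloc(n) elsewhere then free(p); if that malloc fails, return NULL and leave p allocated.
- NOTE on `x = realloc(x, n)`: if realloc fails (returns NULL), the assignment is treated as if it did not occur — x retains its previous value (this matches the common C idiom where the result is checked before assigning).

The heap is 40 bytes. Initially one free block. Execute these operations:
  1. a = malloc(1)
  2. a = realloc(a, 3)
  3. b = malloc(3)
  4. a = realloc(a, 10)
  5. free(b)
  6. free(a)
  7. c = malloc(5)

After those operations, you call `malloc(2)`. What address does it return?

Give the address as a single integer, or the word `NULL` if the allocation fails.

Answer: 5

Derivation:
Op 1: a = malloc(1) -> a = 0; heap: [0-0 ALLOC][1-39 FREE]
Op 2: a = realloc(a, 3) -> a = 0; heap: [0-2 ALLOC][3-39 FREE]
Op 3: b = malloc(3) -> b = 3; heap: [0-2 ALLOC][3-5 ALLOC][6-39 FREE]
Op 4: a = realloc(a, 10) -> a = 6; heap: [0-2 FREE][3-5 ALLOC][6-15 ALLOC][16-39 FREE]
Op 5: free(b) -> (freed b); heap: [0-5 FREE][6-15 ALLOC][16-39 FREE]
Op 6: free(a) -> (freed a); heap: [0-39 FREE]
Op 7: c = malloc(5) -> c = 0; heap: [0-4 ALLOC][5-39 FREE]
malloc(2): first-fit scan over [0-4 ALLOC][5-39 FREE] -> 5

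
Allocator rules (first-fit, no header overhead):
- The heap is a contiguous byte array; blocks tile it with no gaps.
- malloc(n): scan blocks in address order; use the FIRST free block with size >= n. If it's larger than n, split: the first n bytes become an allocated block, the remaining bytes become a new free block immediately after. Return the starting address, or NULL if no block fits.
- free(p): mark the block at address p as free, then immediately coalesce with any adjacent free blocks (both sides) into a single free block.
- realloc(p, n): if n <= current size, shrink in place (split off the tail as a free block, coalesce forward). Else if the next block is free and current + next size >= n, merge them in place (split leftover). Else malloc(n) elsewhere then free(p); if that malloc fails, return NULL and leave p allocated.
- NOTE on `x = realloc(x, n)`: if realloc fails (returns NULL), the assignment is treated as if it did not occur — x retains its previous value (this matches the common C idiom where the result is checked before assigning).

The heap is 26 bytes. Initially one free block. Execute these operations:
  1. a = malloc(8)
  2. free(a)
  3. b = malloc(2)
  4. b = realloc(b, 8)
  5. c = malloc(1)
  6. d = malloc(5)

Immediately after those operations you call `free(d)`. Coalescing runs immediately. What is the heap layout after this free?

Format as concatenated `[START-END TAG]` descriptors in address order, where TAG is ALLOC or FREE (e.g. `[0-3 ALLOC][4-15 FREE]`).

Op 1: a = malloc(8) -> a = 0; heap: [0-7 ALLOC][8-25 FREE]
Op 2: free(a) -> (freed a); heap: [0-25 FREE]
Op 3: b = malloc(2) -> b = 0; heap: [0-1 ALLOC][2-25 FREE]
Op 4: b = realloc(b, 8) -> b = 0; heap: [0-7 ALLOC][8-25 FREE]
Op 5: c = malloc(1) -> c = 8; heap: [0-7 ALLOC][8-8 ALLOC][9-25 FREE]
Op 6: d = malloc(5) -> d = 9; heap: [0-7 ALLOC][8-8 ALLOC][9-13 ALLOC][14-25 FREE]
free(d): d = 9 -> block [9-13 ALLOC]; mark free, coalesce with adjacent free neighbors -> [0-7 ALLOC][8-8 ALLOC][9-25 FREE]

Answer: [0-7 ALLOC][8-8 ALLOC][9-25 FREE]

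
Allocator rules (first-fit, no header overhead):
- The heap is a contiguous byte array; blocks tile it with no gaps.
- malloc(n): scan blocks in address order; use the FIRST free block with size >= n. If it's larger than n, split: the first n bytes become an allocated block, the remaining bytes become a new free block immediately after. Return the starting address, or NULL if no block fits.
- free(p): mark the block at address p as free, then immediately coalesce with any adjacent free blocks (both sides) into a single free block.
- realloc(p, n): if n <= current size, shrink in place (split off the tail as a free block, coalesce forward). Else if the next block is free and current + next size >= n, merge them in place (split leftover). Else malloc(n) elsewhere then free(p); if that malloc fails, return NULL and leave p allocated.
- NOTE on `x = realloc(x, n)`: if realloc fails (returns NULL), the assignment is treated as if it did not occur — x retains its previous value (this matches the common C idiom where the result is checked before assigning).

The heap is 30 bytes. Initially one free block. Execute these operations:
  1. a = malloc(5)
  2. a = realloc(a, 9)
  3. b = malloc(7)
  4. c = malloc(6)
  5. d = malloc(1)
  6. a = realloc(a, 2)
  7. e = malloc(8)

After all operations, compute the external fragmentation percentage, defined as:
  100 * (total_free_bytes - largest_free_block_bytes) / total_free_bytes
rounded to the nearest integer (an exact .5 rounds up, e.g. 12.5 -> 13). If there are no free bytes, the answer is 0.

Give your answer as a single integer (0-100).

Op 1: a = malloc(5) -> a = 0; heap: [0-4 ALLOC][5-29 FREE]
Op 2: a = realloc(a, 9) -> a = 0; heap: [0-8 ALLOC][9-29 FREE]
Op 3: b = malloc(7) -> b = 9; heap: [0-8 ALLOC][9-15 ALLOC][16-29 FREE]
Op 4: c = malloc(6) -> c = 16; heap: [0-8 ALLOC][9-15 ALLOC][16-21 ALLOC][22-29 FREE]
Op 5: d = malloc(1) -> d = 22; heap: [0-8 ALLOC][9-15 ALLOC][16-21 ALLOC][22-22 ALLOC][23-29 FREE]
Op 6: a = realloc(a, 2) -> a = 0; heap: [0-1 ALLOC][2-8 FREE][9-15 ALLOC][16-21 ALLOC][22-22 ALLOC][23-29 FREE]
Op 7: e = malloc(8) -> e = NULL; heap: [0-1 ALLOC][2-8 FREE][9-15 ALLOC][16-21 ALLOC][22-22 ALLOC][23-29 FREE]
Free blocks: [7 7] total_free=14 largest=7 -> 100*(14-7)/14 = 700/14 = 50

Answer: 50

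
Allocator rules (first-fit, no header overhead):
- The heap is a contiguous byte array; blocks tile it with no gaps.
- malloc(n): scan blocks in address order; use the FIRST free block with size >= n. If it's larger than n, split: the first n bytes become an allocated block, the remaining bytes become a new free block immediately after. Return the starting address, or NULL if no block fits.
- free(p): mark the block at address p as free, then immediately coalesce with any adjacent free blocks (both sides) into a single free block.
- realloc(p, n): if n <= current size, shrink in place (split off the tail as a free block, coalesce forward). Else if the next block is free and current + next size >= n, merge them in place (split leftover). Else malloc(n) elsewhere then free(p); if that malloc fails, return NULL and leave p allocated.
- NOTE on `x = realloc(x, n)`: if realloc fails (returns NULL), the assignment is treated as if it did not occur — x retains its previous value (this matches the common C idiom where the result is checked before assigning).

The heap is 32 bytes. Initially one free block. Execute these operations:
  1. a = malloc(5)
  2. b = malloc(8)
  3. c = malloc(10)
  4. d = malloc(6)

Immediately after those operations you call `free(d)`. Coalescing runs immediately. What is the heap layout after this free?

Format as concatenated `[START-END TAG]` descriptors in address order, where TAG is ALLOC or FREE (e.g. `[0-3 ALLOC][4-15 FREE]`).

Answer: [0-4 ALLOC][5-12 ALLOC][13-22 ALLOC][23-31 FREE]

Derivation:
Op 1: a = malloc(5) -> a = 0; heap: [0-4 ALLOC][5-31 FREE]
Op 2: b = malloc(8) -> b = 5; heap: [0-4 ALLOC][5-12 ALLOC][13-31 FREE]
Op 3: c = malloc(10) -> c = 13; heap: [0-4 ALLOC][5-12 ALLOC][13-22 ALLOC][23-31 FREE]
Op 4: d = malloc(6) -> d = 23; heap: [0-4 ALLOC][5-12 ALLOC][13-22 ALLOC][23-28 ALLOC][29-31 FREE]
free(d): d = 23 -> block [23-28 ALLOC]; mark free, coalesce with adjacent free neighbors -> [0-4 ALLOC][5-12 ALLOC][13-22 ALLOC][23-31 FREE]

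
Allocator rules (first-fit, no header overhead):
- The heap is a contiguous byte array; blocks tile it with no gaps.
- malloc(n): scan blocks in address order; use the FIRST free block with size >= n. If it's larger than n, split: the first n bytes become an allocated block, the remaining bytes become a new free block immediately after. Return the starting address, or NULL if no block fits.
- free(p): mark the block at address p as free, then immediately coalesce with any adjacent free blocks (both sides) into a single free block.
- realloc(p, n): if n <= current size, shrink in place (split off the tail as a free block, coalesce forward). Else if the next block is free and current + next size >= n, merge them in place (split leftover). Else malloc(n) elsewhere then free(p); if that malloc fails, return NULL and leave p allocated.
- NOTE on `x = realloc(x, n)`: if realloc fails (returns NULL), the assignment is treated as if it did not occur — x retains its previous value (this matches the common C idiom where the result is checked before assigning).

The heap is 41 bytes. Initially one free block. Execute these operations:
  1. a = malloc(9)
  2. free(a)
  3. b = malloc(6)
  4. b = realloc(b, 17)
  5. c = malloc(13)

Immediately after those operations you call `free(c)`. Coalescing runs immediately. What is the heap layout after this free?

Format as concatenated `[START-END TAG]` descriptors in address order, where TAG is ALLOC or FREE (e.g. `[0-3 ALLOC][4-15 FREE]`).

Answer: [0-16 ALLOC][17-40 FREE]

Derivation:
Op 1: a = malloc(9) -> a = 0; heap: [0-8 ALLOC][9-40 FREE]
Op 2: free(a) -> (freed a); heap: [0-40 FREE]
Op 3: b = malloc(6) -> b = 0; heap: [0-5 ALLOC][6-40 FREE]
Op 4: b = realloc(b, 17) -> b = 0; heap: [0-16 ALLOC][17-40 FREE]
Op 5: c = malloc(13) -> c = 17; heap: [0-16 ALLOC][17-29 ALLOC][30-40 FREE]
free(c): c = 17 -> block [17-29 ALLOC]; mark free, coalesce with adjacent free neighbors -> [0-16 ALLOC][17-40 FREE]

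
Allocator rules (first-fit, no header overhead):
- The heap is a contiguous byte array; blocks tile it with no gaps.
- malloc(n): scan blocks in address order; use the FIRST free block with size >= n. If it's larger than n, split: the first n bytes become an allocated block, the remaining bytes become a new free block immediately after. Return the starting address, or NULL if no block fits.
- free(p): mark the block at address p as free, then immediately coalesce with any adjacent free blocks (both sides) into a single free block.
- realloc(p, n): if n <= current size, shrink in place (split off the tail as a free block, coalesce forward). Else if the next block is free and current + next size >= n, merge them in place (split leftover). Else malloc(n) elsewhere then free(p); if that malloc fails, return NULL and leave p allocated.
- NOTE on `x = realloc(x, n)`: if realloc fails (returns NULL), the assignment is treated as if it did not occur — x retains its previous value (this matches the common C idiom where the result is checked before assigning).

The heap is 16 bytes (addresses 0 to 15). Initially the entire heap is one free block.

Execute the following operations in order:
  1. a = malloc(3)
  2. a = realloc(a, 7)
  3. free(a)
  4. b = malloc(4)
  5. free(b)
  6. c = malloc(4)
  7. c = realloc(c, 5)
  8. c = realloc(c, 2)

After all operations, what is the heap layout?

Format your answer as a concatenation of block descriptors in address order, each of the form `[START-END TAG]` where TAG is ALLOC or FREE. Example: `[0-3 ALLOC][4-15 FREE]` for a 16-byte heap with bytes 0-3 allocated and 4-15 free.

Answer: [0-1 ALLOC][2-15 FREE]

Derivation:
Op 1: a = malloc(3) -> a = 0; heap: [0-2 ALLOC][3-15 FREE]
Op 2: a = realloc(a, 7) -> a = 0; heap: [0-6 ALLOC][7-15 FREE]
Op 3: free(a) -> (freed a); heap: [0-15 FREE]
Op 4: b = malloc(4) -> b = 0; heap: [0-3 ALLOC][4-15 FREE]
Op 5: free(b) -> (freed b); heap: [0-15 FREE]
Op 6: c = malloc(4) -> c = 0; heap: [0-3 ALLOC][4-15 FREE]
Op 7: c = realloc(c, 5) -> c = 0; heap: [0-4 ALLOC][5-15 FREE]
Op 8: c = realloc(c, 2) -> c = 0; heap: [0-1 ALLOC][2-15 FREE]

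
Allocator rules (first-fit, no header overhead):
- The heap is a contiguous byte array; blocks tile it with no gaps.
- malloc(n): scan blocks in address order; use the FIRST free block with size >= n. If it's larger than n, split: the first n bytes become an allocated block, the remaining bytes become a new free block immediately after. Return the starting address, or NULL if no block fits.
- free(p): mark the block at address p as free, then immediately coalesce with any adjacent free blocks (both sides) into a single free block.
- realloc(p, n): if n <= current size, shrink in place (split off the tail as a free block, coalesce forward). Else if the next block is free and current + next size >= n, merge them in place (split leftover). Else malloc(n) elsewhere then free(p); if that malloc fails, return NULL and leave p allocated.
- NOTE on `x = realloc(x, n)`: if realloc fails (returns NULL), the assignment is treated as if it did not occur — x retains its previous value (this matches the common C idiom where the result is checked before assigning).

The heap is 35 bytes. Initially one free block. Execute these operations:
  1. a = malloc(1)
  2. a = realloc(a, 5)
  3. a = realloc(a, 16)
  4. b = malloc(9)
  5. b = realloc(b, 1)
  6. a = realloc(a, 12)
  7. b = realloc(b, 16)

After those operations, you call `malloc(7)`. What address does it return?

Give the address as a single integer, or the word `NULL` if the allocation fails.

Answer: NULL

Derivation:
Op 1: a = malloc(1) -> a = 0; heap: [0-0 ALLOC][1-34 FREE]
Op 2: a = realloc(a, 5) -> a = 0; heap: [0-4 ALLOC][5-34 FREE]
Op 3: a = realloc(a, 16) -> a = 0; heap: [0-15 ALLOC][16-34 FREE]
Op 4: b = malloc(9) -> b = 16; heap: [0-15 ALLOC][16-24 ALLOC][25-34 FREE]
Op 5: b = realloc(b, 1) -> b = 16; heap: [0-15 ALLOC][16-16 ALLOC][17-34 FREE]
Op 6: a = realloc(a, 12) -> a = 0; heap: [0-11 ALLOC][12-15 FREE][16-16 ALLOC][17-34 FREE]
Op 7: b = realloc(b, 16) -> b = 16; heap: [0-11 ALLOC][12-15 FREE][16-31 ALLOC][32-34 FREE]
malloc(7): first-fit scan over [0-11 ALLOC][12-15 FREE][16-31 ALLOC][32-34 FREE] -> NULL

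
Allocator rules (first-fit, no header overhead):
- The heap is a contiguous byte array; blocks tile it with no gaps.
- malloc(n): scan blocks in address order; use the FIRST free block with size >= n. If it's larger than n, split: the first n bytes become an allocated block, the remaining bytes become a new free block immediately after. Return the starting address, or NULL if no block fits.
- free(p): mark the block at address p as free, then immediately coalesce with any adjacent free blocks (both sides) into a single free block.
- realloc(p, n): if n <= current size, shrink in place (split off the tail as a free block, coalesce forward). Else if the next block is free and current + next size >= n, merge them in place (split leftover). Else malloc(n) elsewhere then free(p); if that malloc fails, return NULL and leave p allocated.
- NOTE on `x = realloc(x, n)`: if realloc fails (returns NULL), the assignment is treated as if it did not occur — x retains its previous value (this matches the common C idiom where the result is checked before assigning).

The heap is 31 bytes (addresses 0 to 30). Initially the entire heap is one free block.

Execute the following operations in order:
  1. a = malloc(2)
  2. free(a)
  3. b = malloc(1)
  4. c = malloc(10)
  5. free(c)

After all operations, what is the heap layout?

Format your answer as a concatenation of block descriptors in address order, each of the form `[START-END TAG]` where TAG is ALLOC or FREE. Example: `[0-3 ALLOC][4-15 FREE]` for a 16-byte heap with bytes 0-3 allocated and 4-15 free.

Answer: [0-0 ALLOC][1-30 FREE]

Derivation:
Op 1: a = malloc(2) -> a = 0; heap: [0-1 ALLOC][2-30 FREE]
Op 2: free(a) -> (freed a); heap: [0-30 FREE]
Op 3: b = malloc(1) -> b = 0; heap: [0-0 ALLOC][1-30 FREE]
Op 4: c = malloc(10) -> c = 1; heap: [0-0 ALLOC][1-10 ALLOC][11-30 FREE]
Op 5: free(c) -> (freed c); heap: [0-0 ALLOC][1-30 FREE]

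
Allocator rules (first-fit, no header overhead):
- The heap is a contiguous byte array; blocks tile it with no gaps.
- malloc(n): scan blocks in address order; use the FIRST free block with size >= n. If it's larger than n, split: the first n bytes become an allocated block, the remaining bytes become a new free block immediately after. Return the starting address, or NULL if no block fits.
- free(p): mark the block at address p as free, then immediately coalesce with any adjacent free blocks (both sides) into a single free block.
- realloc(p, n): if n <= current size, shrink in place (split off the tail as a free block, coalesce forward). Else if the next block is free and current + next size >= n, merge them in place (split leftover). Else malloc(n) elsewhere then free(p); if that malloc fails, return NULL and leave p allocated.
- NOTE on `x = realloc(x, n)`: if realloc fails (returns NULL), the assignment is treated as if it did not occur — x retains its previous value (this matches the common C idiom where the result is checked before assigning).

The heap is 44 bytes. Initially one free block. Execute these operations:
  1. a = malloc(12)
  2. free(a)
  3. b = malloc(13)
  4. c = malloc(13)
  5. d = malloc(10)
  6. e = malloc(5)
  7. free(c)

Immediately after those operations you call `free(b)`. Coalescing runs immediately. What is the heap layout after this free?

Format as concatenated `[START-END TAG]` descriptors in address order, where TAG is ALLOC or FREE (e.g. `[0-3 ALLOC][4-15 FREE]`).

Op 1: a = malloc(12) -> a = 0; heap: [0-11 ALLOC][12-43 FREE]
Op 2: free(a) -> (freed a); heap: [0-43 FREE]
Op 3: b = malloc(13) -> b = 0; heap: [0-12 ALLOC][13-43 FREE]
Op 4: c = malloc(13) -> c = 13; heap: [0-12 ALLOC][13-25 ALLOC][26-43 FREE]
Op 5: d = malloc(10) -> d = 26; heap: [0-12 ALLOC][13-25 ALLOC][26-35 ALLOC][36-43 FREE]
Op 6: e = malloc(5) -> e = 36; heap: [0-12 ALLOC][13-25 ALLOC][26-35 ALLOC][36-40 ALLOC][41-43 FREE]
Op 7: free(c) -> (freed c); heap: [0-12 ALLOC][13-25 FREE][26-35 ALLOC][36-40 ALLOC][41-43 FREE]
free(b): b = 0 -> block [0-12 ALLOC]; mark free, coalesce with adjacent free neighbors -> [0-25 FREE][26-35 ALLOC][36-40 ALLOC][41-43 FREE]

Answer: [0-25 FREE][26-35 ALLOC][36-40 ALLOC][41-43 FREE]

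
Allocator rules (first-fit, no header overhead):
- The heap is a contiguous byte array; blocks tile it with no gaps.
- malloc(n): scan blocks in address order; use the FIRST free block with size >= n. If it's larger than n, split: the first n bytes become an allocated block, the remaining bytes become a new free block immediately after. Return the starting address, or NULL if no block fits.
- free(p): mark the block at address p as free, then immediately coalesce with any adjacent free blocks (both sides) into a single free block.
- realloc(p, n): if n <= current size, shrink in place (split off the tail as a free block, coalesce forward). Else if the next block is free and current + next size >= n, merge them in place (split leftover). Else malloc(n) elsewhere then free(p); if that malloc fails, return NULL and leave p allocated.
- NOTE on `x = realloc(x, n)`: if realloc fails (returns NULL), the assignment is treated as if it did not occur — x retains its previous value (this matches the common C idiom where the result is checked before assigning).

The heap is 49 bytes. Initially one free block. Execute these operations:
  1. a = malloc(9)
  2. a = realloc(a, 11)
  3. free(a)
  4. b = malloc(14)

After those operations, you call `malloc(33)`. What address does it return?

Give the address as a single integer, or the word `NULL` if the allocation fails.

Answer: 14

Derivation:
Op 1: a = malloc(9) -> a = 0; heap: [0-8 ALLOC][9-48 FREE]
Op 2: a = realloc(a, 11) -> a = 0; heap: [0-10 ALLOC][11-48 FREE]
Op 3: free(a) -> (freed a); heap: [0-48 FREE]
Op 4: b = malloc(14) -> b = 0; heap: [0-13 ALLOC][14-48 FREE]
malloc(33): first-fit scan over [0-13 ALLOC][14-48 FREE] -> 14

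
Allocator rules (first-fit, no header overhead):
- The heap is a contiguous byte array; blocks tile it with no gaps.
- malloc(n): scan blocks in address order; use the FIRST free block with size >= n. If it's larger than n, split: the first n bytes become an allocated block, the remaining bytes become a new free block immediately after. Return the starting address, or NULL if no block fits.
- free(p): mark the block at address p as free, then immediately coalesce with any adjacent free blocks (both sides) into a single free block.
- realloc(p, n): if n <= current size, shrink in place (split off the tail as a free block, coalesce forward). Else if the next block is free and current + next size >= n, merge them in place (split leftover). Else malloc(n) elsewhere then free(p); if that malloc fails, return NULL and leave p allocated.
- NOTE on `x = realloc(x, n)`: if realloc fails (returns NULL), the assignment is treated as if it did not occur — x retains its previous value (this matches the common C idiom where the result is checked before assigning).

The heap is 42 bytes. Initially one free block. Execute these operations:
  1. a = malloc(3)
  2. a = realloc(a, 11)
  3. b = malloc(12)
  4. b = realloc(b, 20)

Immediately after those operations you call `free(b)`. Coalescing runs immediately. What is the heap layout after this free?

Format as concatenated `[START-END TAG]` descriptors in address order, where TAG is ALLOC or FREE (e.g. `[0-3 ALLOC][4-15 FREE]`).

Answer: [0-10 ALLOC][11-41 FREE]

Derivation:
Op 1: a = malloc(3) -> a = 0; heap: [0-2 ALLOC][3-41 FREE]
Op 2: a = realloc(a, 11) -> a = 0; heap: [0-10 ALLOC][11-41 FREE]
Op 3: b = malloc(12) -> b = 11; heap: [0-10 ALLOC][11-22 ALLOC][23-41 FREE]
Op 4: b = realloc(b, 20) -> b = 11; heap: [0-10 ALLOC][11-30 ALLOC][31-41 FREE]
free(b): b = 11 -> block [11-30 ALLOC]; mark free, coalesce with adjacent free neighbors -> [0-10 ALLOC][11-41 FREE]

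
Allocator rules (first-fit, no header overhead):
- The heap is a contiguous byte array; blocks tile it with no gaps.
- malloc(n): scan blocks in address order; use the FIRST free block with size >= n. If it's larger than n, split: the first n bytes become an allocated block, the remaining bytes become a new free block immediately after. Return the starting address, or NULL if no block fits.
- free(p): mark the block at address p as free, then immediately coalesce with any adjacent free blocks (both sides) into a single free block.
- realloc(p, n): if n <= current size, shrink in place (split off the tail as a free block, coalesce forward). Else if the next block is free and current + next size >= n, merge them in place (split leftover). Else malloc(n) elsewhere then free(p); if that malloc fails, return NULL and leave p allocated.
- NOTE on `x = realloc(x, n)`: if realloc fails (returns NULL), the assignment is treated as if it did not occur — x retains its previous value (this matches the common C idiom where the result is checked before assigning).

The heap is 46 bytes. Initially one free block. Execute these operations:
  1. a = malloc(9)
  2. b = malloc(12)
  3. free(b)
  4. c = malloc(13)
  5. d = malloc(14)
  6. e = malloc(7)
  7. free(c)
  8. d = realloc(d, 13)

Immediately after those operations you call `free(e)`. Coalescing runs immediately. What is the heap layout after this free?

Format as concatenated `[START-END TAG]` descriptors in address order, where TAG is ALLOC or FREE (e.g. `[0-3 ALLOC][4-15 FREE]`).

Answer: [0-8 ALLOC][9-21 FREE][22-34 ALLOC][35-45 FREE]

Derivation:
Op 1: a = malloc(9) -> a = 0; heap: [0-8 ALLOC][9-45 FREE]
Op 2: b = malloc(12) -> b = 9; heap: [0-8 ALLOC][9-20 ALLOC][21-45 FREE]
Op 3: free(b) -> (freed b); heap: [0-8 ALLOC][9-45 FREE]
Op 4: c = malloc(13) -> c = 9; heap: [0-8 ALLOC][9-21 ALLOC][22-45 FREE]
Op 5: d = malloc(14) -> d = 22; heap: [0-8 ALLOC][9-21 ALLOC][22-35 ALLOC][36-45 FREE]
Op 6: e = malloc(7) -> e = 36; heap: [0-8 ALLOC][9-21 ALLOC][22-35 ALLOC][36-42 ALLOC][43-45 FREE]
Op 7: free(c) -> (freed c); heap: [0-8 ALLOC][9-21 FREE][22-35 ALLOC][36-42 ALLOC][43-45 FREE]
Op 8: d = realloc(d, 13) -> d = 22; heap: [0-8 ALLOC][9-21 FREE][22-34 ALLOC][35-35 FREE][36-42 ALLOC][43-45 FREE]
free(e): e = 36 -> block [36-42 ALLOC]; mark free, coalesce with adjacent free neighbors -> [0-8 ALLOC][9-21 FREE][22-34 ALLOC][35-45 FREE]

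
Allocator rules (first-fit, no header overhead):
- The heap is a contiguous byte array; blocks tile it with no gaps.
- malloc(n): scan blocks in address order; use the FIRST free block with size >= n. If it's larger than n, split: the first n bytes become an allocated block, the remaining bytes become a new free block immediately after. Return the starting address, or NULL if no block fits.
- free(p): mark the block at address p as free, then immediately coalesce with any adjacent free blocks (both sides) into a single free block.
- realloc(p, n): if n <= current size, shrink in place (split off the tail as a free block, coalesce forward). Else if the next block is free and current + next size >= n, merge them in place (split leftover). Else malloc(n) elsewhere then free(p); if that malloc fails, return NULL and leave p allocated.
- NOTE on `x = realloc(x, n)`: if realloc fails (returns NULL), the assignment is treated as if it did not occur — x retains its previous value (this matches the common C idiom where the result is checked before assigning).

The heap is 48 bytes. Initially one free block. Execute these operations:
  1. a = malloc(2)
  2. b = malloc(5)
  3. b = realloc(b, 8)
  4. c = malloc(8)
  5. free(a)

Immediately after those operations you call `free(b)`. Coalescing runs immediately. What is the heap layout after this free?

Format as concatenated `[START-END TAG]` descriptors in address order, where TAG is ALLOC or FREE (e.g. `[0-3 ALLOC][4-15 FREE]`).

Answer: [0-9 FREE][10-17 ALLOC][18-47 FREE]

Derivation:
Op 1: a = malloc(2) -> a = 0; heap: [0-1 ALLOC][2-47 FREE]
Op 2: b = malloc(5) -> b = 2; heap: [0-1 ALLOC][2-6 ALLOC][7-47 FREE]
Op 3: b = realloc(b, 8) -> b = 2; heap: [0-1 ALLOC][2-9 ALLOC][10-47 FREE]
Op 4: c = malloc(8) -> c = 10; heap: [0-1 ALLOC][2-9 ALLOC][10-17 ALLOC][18-47 FREE]
Op 5: free(a) -> (freed a); heap: [0-1 FREE][2-9 ALLOC][10-17 ALLOC][18-47 FREE]
free(b): b = 2 -> block [2-9 ALLOC]; mark free, coalesce with adjacent free neighbors -> [0-9 FREE][10-17 ALLOC][18-47 FREE]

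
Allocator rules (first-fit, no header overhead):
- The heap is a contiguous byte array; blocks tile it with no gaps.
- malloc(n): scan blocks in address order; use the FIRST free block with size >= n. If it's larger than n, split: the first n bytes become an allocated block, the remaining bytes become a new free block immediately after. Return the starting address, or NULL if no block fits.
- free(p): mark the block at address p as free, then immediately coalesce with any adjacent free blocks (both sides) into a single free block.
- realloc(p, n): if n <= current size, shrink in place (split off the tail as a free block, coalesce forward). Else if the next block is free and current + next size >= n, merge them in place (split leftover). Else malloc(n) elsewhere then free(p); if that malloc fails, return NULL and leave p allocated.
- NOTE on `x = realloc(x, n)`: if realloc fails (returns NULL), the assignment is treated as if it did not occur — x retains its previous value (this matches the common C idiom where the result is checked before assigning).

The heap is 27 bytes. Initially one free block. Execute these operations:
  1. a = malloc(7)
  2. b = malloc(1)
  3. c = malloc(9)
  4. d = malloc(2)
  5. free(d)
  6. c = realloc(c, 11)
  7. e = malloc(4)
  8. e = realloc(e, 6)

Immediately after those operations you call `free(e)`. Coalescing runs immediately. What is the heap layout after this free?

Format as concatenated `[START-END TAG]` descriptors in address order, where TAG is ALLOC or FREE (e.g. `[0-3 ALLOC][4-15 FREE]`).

Answer: [0-6 ALLOC][7-7 ALLOC][8-18 ALLOC][19-26 FREE]

Derivation:
Op 1: a = malloc(7) -> a = 0; heap: [0-6 ALLOC][7-26 FREE]
Op 2: b = malloc(1) -> b = 7; heap: [0-6 ALLOC][7-7 ALLOC][8-26 FREE]
Op 3: c = malloc(9) -> c = 8; heap: [0-6 ALLOC][7-7 ALLOC][8-16 ALLOC][17-26 FREE]
Op 4: d = malloc(2) -> d = 17; heap: [0-6 ALLOC][7-7 ALLOC][8-16 ALLOC][17-18 ALLOC][19-26 FREE]
Op 5: free(d) -> (freed d); heap: [0-6 ALLOC][7-7 ALLOC][8-16 ALLOC][17-26 FREE]
Op 6: c = realloc(c, 11) -> c = 8; heap: [0-6 ALLOC][7-7 ALLOC][8-18 ALLOC][19-26 FREE]
Op 7: e = malloc(4) -> e = 19; heap: [0-6 ALLOC][7-7 ALLOC][8-18 ALLOC][19-22 ALLOC][23-26 FREE]
Op 8: e = realloc(e, 6) -> e = 19; heap: [0-6 ALLOC][7-7 ALLOC][8-18 ALLOC][19-24 ALLOC][25-26 FREE]
free(e): e = 19 -> block [19-24 ALLOC]; mark free, coalesce with adjacent free neighbors -> [0-6 ALLOC][7-7 ALLOC][8-18 ALLOC][19-26 FREE]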